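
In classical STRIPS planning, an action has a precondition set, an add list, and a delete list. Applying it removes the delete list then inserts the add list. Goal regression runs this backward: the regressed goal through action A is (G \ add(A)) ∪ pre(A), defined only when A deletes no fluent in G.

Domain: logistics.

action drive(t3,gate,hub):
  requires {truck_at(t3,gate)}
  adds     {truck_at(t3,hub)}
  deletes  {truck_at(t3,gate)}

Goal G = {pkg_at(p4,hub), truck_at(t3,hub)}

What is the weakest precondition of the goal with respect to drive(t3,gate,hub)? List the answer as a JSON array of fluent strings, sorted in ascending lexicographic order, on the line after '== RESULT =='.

Compute (G \ add) ∪ pre:
  G ∩ del = {}  (empty — regression defined)
  G \ add = {pkg_at(p4,hub), truck_at(t3,hub)} \ {truck_at(t3,hub)} = {pkg_at(p4,hub)}
  ∪ pre   = {pkg_at(p4,hub)} ∪ {truck_at(t3,gate)}
          = {pkg_at(p4,hub), truck_at(t3,gate)}

== RESULT ==
["pkg_at(p4,hub)", "truck_at(t3,gate)"]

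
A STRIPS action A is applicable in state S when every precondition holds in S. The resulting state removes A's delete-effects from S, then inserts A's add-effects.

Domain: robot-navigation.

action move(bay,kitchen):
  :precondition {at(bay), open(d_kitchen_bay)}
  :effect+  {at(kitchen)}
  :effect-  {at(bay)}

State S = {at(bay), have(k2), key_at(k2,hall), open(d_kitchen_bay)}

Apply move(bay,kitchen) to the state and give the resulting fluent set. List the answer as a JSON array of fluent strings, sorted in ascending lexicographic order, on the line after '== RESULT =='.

Compute (S \ del) ∪ add:
  pre ⊆ S: {at(bay), open(d_kitchen_bay)} ⊆ S  — applicable
  S \ del = {have(k2), key_at(k2,hall), open(d_kitchen_bay)}
  ∪ add   = {at(kitchen), have(k2), key_at(k2,hall), open(d_kitchen_bay)}

== RESULT ==
["at(kitchen)", "have(k2)", "key_at(k2,hall)", "open(d_kitchen_bay)"]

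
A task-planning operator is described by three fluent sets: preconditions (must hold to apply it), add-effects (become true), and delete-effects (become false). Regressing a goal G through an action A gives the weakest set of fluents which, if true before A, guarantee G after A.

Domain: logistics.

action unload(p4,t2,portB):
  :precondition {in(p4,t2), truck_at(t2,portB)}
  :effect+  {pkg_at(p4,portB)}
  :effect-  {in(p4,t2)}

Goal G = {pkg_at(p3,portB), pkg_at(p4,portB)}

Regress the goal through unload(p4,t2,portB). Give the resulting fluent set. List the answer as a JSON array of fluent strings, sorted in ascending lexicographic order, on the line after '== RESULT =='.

Regress:
  G ∩ del = {}  (empty — regression defined)
  G \ add = {pkg_at(p3,portB), pkg_at(p4,portB)} \ {pkg_at(p4,portB)} = {pkg_at(p3,portB)}
  ∪ pre   = {pkg_at(p3,portB)} ∪ {in(p4,t2), truck_at(t2,portB)}
          = {in(p4,t2), pkg_at(p3,portB), truck_at(t2,portB)}

== RESULT ==
["in(p4,t2)", "pkg_at(p3,portB)", "truck_at(t2,portB)"]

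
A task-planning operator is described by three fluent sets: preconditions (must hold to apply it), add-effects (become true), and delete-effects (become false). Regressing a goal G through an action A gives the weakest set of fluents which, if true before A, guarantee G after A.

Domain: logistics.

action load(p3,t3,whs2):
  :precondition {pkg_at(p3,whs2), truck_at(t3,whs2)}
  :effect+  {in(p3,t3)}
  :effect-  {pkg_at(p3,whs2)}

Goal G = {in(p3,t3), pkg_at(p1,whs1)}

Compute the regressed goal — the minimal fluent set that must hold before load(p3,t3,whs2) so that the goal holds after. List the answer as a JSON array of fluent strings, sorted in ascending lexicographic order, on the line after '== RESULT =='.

Compute (G \ add) ∪ pre:
  G ∩ del = {}  (empty — regression defined)
  G \ add = {in(p3,t3), pkg_at(p1,whs1)} \ {in(p3,t3)} = {pkg_at(p1,whs1)}
  ∪ pre   = {pkg_at(p1,whs1)} ∪ {pkg_at(p3,whs2), truck_at(t3,whs2)}
          = {pkg_at(p1,whs1), pkg_at(p3,whs2), truck_at(t3,whs2)}

== RESULT ==
["pkg_at(p1,whs1)", "pkg_at(p3,whs2)", "truck_at(t3,whs2)"]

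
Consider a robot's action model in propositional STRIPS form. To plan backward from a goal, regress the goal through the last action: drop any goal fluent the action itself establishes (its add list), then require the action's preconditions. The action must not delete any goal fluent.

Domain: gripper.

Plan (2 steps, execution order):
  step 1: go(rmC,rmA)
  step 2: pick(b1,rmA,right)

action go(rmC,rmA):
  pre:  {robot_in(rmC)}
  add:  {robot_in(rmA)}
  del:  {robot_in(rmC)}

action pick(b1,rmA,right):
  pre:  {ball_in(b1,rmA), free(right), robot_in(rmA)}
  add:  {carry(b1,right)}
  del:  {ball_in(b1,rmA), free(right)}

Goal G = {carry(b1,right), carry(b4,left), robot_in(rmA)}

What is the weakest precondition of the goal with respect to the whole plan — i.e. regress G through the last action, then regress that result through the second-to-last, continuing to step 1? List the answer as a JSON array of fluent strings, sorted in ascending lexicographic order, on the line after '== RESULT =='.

Work backward from the goal:
  through step 2 (pick(b1,rmA,right)): drop {carry(b1,right)}, keep {carry(b4,left), robot_in(rmA)}, require {ball_in(b1,rmA), free(right), robot_in(rmA)}
    → {ball_in(b1,rmA), carry(b4,left), free(right), robot_in(rmA)}
  through step 1 (go(rmC,rmA)): drop {robot_in(rmA)}, keep {ball_in(b1,rmA), carry(b4,left), free(right)}, require {robot_in(rmC)}
    → {ball_in(b1,rmA), carry(b4,left), free(right), robot_in(rmC)}

== RESULT ==
["ball_in(b1,rmA)", "carry(b4,left)", "free(right)", "robot_in(rmC)"]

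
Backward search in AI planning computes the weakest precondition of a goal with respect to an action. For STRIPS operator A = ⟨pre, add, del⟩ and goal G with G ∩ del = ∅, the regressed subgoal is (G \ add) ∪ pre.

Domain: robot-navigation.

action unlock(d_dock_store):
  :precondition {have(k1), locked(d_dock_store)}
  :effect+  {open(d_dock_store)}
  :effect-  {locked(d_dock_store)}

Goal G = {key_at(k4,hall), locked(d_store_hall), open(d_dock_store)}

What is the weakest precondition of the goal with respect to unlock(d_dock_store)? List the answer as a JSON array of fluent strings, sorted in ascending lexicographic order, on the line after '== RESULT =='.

Compute (G \ add) ∪ pre:
  G ∩ del = {}  (empty — regression defined)
  G \ add = {key_at(k4,hall), locked(d_store_hall), open(d_dock_store)} \ {open(d_dock_store)} = {key_at(k4,hall), locked(d_store_hall)}
  ∪ pre   = {key_at(k4,hall), locked(d_store_hall)} ∪ {have(k1), locked(d_dock_store)}
          = {have(k1), key_at(k4,hall), locked(d_dock_store), locked(d_store_hall)}

== RESULT ==
["have(k1)", "key_at(k4,hall)", "locked(d_dock_store)", "locked(d_store_hall)"]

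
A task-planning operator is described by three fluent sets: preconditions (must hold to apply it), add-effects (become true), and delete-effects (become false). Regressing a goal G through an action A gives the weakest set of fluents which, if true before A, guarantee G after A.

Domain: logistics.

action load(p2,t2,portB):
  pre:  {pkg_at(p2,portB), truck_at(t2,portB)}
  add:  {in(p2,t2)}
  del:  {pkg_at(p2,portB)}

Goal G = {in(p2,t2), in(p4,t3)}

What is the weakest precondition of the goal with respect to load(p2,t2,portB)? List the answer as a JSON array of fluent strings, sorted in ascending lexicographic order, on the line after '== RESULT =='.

Regress:
  G ∩ del = {}  (empty — regression defined)
  G \ add = {in(p2,t2), in(p4,t3)} \ {in(p2,t2)} = {in(p4,t3)}
  ∪ pre   = {in(p4,t3)} ∪ {pkg_at(p2,portB), truck_at(t2,portB)}
          = {in(p4,t3), pkg_at(p2,portB), truck_at(t2,portB)}

== RESULT ==
["in(p4,t3)", "pkg_at(p2,portB)", "truck_at(t2,portB)"]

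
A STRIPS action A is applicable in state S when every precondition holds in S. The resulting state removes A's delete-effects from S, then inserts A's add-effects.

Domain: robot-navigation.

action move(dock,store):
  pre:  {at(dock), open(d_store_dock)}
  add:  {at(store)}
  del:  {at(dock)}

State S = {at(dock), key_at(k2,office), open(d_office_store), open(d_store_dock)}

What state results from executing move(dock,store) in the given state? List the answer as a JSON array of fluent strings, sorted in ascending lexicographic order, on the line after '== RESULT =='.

Compute (S \ del) ∪ add:
  pre ⊆ S: {at(dock), open(d_store_dock)} ⊆ S  — applicable
  S \ del = {key_at(k2,office), open(d_office_store), open(d_store_dock)}
  ∪ add   = {at(store), key_at(k2,office), open(d_office_store), open(d_store_dock)}

== RESULT ==
["at(store)", "key_at(k2,office)", "open(d_office_store)", "open(d_store_dock)"]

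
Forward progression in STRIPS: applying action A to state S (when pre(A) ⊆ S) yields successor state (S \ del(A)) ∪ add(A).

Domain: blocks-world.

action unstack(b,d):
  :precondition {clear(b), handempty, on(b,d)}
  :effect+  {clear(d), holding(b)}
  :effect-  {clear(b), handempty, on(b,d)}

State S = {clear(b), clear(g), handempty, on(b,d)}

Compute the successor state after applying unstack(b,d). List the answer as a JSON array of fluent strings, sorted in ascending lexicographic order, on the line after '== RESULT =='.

Compute (S \ del) ∪ add:
  pre ⊆ S: {clear(b), handempty, on(b,d)} ⊆ S  — applicable
  S \ del = {clear(g)}
  ∪ add   = {clear(d), clear(g), holding(b)}

== RESULT ==
["clear(d)", "clear(g)", "holding(b)"]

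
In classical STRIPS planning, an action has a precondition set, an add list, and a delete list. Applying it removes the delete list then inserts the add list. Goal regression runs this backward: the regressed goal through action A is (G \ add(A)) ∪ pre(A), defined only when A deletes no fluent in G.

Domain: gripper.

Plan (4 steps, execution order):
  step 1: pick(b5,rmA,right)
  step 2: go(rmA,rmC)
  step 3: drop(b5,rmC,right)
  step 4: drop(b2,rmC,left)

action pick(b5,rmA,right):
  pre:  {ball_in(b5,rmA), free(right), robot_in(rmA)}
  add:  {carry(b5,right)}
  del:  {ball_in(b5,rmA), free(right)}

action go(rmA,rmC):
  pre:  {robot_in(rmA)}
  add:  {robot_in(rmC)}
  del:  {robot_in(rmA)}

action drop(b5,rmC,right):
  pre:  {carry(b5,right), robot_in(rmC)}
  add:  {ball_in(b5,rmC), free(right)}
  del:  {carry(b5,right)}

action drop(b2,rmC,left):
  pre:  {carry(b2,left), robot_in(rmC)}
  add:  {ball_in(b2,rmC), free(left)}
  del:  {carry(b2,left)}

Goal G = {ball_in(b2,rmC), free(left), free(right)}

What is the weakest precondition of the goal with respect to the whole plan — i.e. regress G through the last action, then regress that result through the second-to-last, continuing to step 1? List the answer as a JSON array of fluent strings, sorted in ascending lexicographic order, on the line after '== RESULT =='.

Work backward from the goal:
  through step 4 (drop(b2,rmC,left)): drop {ball_in(b2,rmC), free(left)}, keep {free(right)}, require {carry(b2,left), robot_in(rmC)}
    → {carry(b2,left), free(right), robot_in(rmC)}
  through step 3 (drop(b5,rmC,right)): drop {free(right)}, keep {carry(b2,left), robot_in(rmC)}, require {carry(b5,right), robot_in(rmC)}
    → {carry(b2,left), carry(b5,right), robot_in(rmC)}
  through step 2 (go(rmA,rmC)): drop {robot_in(rmC)}, keep {carry(b2,left), carry(b5,right)}, require {robot_in(rmA)}
    → {carry(b2,left), carry(b5,right), robot_in(rmA)}
  through step 1 (pick(b5,rmA,right)): drop {carry(b5,right)}, keep {carry(b2,left), robot_in(rmA)}, require {ball_in(b5,rmA), free(right), robot_in(rmA)}
    → {ball_in(b5,rmA), carry(b2,left), free(right), robot_in(rmA)}

== RESULT ==
["ball_in(b5,rmA)", "carry(b2,left)", "free(right)", "robot_in(rmA)"]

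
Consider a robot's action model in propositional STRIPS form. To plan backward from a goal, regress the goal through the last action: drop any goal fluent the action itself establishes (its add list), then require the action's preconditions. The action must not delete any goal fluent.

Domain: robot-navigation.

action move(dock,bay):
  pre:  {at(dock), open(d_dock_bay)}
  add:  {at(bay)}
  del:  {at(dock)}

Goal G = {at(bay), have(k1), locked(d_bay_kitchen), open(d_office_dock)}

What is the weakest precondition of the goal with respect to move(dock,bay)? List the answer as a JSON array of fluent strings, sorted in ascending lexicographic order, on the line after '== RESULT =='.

Regress:
  G ∩ del = {}  (empty — regression defined)
  G \ add = {at(bay), have(k1), locked(d_bay_kitchen), open(d_office_dock)} \ {at(bay)} = {have(k1), locked(d_bay_kitchen), open(d_office_dock)}
  ∪ pre   = {have(k1), locked(d_bay_kitchen), open(d_office_dock)} ∪ {at(dock), open(d_dock_bay)}
          = {at(dock), have(k1), locked(d_bay_kitchen), open(d_dock_bay), open(d_office_dock)}

== RESULT ==
["at(dock)", "have(k1)", "locked(d_bay_kitchen)", "open(d_dock_bay)", "open(d_office_dock)"]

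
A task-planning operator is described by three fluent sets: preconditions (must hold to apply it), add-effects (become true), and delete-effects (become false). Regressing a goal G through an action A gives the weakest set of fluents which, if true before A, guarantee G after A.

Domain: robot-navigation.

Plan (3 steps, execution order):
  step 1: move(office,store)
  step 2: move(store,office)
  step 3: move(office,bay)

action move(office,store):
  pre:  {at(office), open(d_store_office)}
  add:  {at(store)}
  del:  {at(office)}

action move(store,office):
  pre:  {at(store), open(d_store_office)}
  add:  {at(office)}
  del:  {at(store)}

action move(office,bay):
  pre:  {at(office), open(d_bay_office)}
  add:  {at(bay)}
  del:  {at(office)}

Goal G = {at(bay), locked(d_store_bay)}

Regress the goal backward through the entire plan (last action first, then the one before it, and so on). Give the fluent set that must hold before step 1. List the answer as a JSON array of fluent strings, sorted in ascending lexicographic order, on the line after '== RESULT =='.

Regress step by step:
  through step 3 (move(office,bay)): drop {at(bay)}, keep {locked(d_store_bay)}, require {at(office), open(d_bay_office)}
    → {at(office), locked(d_store_bay), open(d_bay_office)}
  through step 2 (move(store,office)): drop {at(office)}, keep {locked(d_store_bay), open(d_bay_office)}, require {at(store), open(d_store_office)}
    → {at(store), locked(d_store_bay), open(d_bay_office), open(d_store_office)}
  through step 1 (move(office,store)): drop {at(store)}, keep {locked(d_store_bay), open(d_bay_office), open(d_store_office)}, require {at(office), open(d_store_office)}
    → {at(office), locked(d_store_bay), open(d_bay_office), open(d_store_office)}

== RESULT ==
["at(office)", "locked(d_store_bay)", "open(d_bay_office)", "open(d_store_office)"]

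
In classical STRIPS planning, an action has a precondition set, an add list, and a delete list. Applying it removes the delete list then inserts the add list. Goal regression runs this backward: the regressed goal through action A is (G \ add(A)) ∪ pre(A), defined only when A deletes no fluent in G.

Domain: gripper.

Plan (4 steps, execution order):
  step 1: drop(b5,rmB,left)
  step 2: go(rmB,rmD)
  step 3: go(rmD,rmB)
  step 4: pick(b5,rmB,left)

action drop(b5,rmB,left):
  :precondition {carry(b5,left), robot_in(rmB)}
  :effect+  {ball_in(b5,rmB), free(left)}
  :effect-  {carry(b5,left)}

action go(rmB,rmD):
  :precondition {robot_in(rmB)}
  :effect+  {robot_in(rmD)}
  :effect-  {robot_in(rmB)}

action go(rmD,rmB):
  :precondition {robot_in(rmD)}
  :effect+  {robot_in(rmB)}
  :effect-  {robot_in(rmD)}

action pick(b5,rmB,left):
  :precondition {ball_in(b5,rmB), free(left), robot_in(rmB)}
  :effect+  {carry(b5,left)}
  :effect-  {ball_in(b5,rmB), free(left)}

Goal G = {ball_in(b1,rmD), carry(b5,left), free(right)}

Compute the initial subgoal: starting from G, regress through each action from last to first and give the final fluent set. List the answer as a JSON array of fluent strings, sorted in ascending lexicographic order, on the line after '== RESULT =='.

Regress step by step:
  through step 4 (pick(b5,rmB,left)): drop {carry(b5,left)}, keep {ball_in(b1,rmD), free(right)}, require {ball_in(b5,rmB), free(left), robot_in(rmB)}
    → {ball_in(b1,rmD), ball_in(b5,rmB), free(left), free(right), robot_in(rmB)}
  through step 3 (go(rmD,rmB)): drop {robot_in(rmB)}, keep {ball_in(b1,rmD), ball_in(b5,rmB), free(left), free(right)}, require {robot_in(rmD)}
    → {ball_in(b1,rmD), ball_in(b5,rmB), free(left), free(right), robot_in(rmD)}
  through step 2 (go(rmB,rmD)): drop {robot_in(rmD)}, keep {ball_in(b1,rmD), ball_in(b5,rmB), free(left), free(right)}, require {robot_in(rmB)}
    → {ball_in(b1,rmD), ball_in(b5,rmB), free(left), free(right), robot_in(rmB)}
  through step 1 (drop(b5,rmB,left)): drop {ball_in(b5,rmB), free(left)}, keep {ball_in(b1,rmD), free(right), robot_in(rmB)}, require {carry(b5,left), robot_in(rmB)}
    → {ball_in(b1,rmD), carry(b5,left), free(right), robot_in(rmB)}

== RESULT ==
["ball_in(b1,rmD)", "carry(b5,left)", "free(right)", "robot_in(rmB)"]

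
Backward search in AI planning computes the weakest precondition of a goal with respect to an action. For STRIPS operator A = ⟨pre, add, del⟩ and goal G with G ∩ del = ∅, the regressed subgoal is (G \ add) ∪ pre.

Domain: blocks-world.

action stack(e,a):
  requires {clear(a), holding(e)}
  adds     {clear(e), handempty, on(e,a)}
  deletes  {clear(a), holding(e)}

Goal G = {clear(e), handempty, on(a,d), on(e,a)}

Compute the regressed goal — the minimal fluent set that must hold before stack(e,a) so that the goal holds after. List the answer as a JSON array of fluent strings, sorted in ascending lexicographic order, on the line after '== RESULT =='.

Regress:
  G ∩ del = {}  (empty — regression defined)
  G \ add = {clear(e), handempty, on(a,d), on(e,a)} \ {clear(e), handempty, on(e,a)} = {on(a,d)}
  ∪ pre   = {on(a,d)} ∪ {clear(a), holding(e)}
          = {clear(a), holding(e), on(a,d)}

== RESULT ==
["clear(a)", "holding(e)", "on(a,d)"]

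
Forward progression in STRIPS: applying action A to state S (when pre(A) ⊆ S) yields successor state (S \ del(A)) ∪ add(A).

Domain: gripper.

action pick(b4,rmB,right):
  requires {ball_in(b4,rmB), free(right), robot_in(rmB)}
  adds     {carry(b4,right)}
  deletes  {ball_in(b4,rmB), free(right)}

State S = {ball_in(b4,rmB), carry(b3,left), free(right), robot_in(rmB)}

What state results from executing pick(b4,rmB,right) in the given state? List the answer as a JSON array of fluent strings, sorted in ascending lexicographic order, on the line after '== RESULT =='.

Progress:
  pre ⊆ S: {ball_in(b4,rmB), free(right), robot_in(rmB)} ⊆ S  — applicable
  S \ del = {carry(b3,left), robot_in(rmB)}
  ∪ add   = {carry(b3,left), carry(b4,right), robot_in(rmB)}

== RESULT ==
["carry(b3,left)", "carry(b4,right)", "robot_in(rmB)"]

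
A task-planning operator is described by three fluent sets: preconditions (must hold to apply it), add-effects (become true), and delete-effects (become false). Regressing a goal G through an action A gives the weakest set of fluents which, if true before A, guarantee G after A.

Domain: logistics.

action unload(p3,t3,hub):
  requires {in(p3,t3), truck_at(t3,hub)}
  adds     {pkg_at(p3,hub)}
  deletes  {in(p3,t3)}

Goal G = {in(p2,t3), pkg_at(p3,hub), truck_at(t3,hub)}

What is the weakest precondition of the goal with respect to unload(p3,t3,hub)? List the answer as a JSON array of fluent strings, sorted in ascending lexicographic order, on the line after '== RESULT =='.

Regress:
  G ∩ del = {}  (empty — regression defined)
  G \ add = {in(p2,t3), pkg_at(p3,hub), truck_at(t3,hub)} \ {pkg_at(p3,hub)} = {in(p2,t3), truck_at(t3,hub)}
  ∪ pre   = {in(p2,t3), truck_at(t3,hub)} ∪ {in(p3,t3), truck_at(t3,hub)}
          = {in(p2,t3), in(p3,t3), truck_at(t3,hub)}

== RESULT ==
["in(p2,t3)", "in(p3,t3)", "truck_at(t3,hub)"]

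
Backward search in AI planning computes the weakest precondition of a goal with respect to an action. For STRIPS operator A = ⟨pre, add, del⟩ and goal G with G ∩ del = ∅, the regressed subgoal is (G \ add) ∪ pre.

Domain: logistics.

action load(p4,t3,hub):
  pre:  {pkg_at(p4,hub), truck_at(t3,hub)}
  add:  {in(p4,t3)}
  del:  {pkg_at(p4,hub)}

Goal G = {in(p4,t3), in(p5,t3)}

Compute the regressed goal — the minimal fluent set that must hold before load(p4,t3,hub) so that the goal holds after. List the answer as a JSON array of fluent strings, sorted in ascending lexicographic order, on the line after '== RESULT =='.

Compute (G \ add) ∪ pre:
  G ∩ del = {}  (empty — regression defined)
  G \ add = {in(p4,t3), in(p5,t3)} \ {in(p4,t3)} = {in(p5,t3)}
  ∪ pre   = {in(p5,t3)} ∪ {pkg_at(p4,hub), truck_at(t3,hub)}
          = {in(p5,t3), pkg_at(p4,hub), truck_at(t3,hub)}

== RESULT ==
["in(p5,t3)", "pkg_at(p4,hub)", "truck_at(t3,hub)"]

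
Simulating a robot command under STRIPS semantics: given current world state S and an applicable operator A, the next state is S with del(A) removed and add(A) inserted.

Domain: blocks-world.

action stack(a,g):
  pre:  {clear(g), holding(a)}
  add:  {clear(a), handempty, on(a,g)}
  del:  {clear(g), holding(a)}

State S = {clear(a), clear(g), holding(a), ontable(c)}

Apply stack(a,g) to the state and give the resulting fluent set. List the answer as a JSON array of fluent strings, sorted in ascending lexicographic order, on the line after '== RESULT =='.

Compute (S \ del) ∪ add:
  pre ⊆ S: {clear(g), holding(a)} ⊆ S  — applicable
  S \ del = {clear(a), ontable(c)}
  ∪ add   = {clear(a), handempty, on(a,g), ontable(c)}

== RESULT ==
["clear(a)", "handempty", "on(a,g)", "ontable(c)"]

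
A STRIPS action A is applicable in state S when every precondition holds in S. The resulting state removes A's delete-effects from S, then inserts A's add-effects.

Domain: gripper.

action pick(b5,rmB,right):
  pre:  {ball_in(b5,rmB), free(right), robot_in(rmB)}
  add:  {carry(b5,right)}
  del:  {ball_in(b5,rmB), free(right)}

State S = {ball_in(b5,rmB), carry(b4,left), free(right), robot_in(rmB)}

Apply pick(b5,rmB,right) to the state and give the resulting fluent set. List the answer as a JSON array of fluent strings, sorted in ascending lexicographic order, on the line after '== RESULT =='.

Compute (S \ del) ∪ add:
  pre ⊆ S: {ball_in(b5,rmB), free(right), robot_in(rmB)} ⊆ S  — applicable
  S \ del = {carry(b4,left), robot_in(rmB)}
  ∪ add   = {carry(b4,left), carry(b5,right), robot_in(rmB)}

== RESULT ==
["carry(b4,left)", "carry(b5,right)", "robot_in(rmB)"]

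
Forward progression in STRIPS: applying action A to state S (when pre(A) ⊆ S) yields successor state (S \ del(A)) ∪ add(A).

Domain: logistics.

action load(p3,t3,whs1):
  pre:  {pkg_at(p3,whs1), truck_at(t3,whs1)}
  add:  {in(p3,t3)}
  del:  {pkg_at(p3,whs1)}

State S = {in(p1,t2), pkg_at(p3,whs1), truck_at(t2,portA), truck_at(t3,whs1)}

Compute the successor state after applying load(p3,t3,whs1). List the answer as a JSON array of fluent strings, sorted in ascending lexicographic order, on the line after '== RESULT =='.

Compute (S \ del) ∪ add:
  pre ⊆ S: {pkg_at(p3,whs1), truck_at(t3,whs1)} ⊆ S  — applicable
  S \ del = {in(p1,t2), truck_at(t2,portA), truck_at(t3,whs1)}
  ∪ add   = {in(p1,t2), in(p3,t3), truck_at(t2,portA), truck_at(t3,whs1)}

== RESULT ==
["in(p1,t2)", "in(p3,t3)", "truck_at(t2,portA)", "truck_at(t3,whs1)"]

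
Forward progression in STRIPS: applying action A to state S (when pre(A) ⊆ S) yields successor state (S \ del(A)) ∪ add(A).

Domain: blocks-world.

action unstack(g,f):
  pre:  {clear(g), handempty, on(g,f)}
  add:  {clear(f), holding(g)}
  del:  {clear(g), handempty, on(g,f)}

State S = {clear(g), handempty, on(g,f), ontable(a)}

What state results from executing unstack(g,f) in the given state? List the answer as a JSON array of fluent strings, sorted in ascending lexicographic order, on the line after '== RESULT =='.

Progress:
  pre ⊆ S: {clear(g), handempty, on(g,f)} ⊆ S  — applicable
  S \ del = {ontable(a)}
  ∪ add   = {clear(f), holding(g), ontable(a)}

== RESULT ==
["clear(f)", "holding(g)", "ontable(a)"]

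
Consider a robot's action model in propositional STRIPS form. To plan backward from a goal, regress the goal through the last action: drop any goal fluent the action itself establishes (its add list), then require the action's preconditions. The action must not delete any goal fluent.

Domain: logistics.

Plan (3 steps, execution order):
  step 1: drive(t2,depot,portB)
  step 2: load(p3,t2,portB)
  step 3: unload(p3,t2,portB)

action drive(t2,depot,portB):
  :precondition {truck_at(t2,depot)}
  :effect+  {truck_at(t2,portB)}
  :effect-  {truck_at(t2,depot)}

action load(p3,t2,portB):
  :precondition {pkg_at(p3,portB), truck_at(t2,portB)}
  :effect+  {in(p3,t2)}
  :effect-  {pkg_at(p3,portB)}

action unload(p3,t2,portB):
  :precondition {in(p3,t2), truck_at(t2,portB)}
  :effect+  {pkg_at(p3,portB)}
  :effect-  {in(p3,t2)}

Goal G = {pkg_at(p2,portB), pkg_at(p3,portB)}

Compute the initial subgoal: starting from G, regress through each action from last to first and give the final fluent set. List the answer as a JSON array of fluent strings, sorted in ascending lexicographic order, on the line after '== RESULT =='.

Work backward from the goal:
  through step 3 (unload(p3,t2,portB)): drop {pkg_at(p3,portB)}, keep {pkg_at(p2,portB)}, require {in(p3,t2), truck_at(t2,portB)}
    → {in(p3,t2), pkg_at(p2,portB), truck_at(t2,portB)}
  through step 2 (load(p3,t2,portB)): drop {in(p3,t2)}, keep {pkg_at(p2,portB), truck_at(t2,portB)}, require {pkg_at(p3,portB), truck_at(t2,portB)}
    → {pkg_at(p2,portB), pkg_at(p3,portB), truck_at(t2,portB)}
  through step 1 (drive(t2,depot,portB)): drop {truck_at(t2,portB)}, keep {pkg_at(p2,portB), pkg_at(p3,portB)}, require {truck_at(t2,depot)}
    → {pkg_at(p2,portB), pkg_at(p3,portB), truck_at(t2,depot)}

== RESULT ==
["pkg_at(p2,portB)", "pkg_at(p3,portB)", "truck_at(t2,depot)"]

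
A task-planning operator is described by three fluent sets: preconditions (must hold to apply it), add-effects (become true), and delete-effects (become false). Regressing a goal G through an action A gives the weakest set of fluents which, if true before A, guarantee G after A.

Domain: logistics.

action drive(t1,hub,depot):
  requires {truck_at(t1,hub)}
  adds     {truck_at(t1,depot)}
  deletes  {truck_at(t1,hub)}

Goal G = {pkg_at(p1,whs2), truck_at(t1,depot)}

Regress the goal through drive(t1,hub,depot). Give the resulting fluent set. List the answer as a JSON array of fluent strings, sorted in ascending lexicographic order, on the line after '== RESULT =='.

Compute (G \ add) ∪ pre:
  G ∩ del = {}  (empty — regression defined)
  G \ add = {pkg_at(p1,whs2), truck_at(t1,depot)} \ {truck_at(t1,depot)} = {pkg_at(p1,whs2)}
  ∪ pre   = {pkg_at(p1,whs2)} ∪ {truck_at(t1,hub)}
          = {pkg_at(p1,whs2), truck_at(t1,hub)}

== RESULT ==
["pkg_at(p1,whs2)", "truck_at(t1,hub)"]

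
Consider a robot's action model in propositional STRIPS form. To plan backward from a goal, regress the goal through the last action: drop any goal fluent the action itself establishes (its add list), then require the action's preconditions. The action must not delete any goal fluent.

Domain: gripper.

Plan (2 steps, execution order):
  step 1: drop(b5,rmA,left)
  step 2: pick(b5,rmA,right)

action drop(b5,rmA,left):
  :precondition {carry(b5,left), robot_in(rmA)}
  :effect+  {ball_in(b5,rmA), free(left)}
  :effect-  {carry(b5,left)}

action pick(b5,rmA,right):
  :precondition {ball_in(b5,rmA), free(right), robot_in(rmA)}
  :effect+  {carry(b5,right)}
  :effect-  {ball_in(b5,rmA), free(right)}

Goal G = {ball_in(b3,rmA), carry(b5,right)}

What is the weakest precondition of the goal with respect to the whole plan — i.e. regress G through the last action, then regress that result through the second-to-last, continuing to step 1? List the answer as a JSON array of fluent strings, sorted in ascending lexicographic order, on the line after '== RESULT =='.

Work backward from the goal:
  through step 2 (pick(b5,rmA,right)): drop {carry(b5,right)}, keep {ball_in(b3,rmA)}, require {ball_in(b5,rmA), free(right), robot_in(rmA)}
    → {ball_in(b3,rmA), ball_in(b5,rmA), free(right), robot_in(rmA)}
  through step 1 (drop(b5,rmA,left)): drop {ball_in(b5,rmA)}, keep {ball_in(b3,rmA), free(right), robot_in(rmA)}, require {carry(b5,left), robot_in(rmA)}
    → {ball_in(b3,rmA), carry(b5,left), free(right), robot_in(rmA)}

== RESULT ==
["ball_in(b3,rmA)", "carry(b5,left)", "free(right)", "robot_in(rmA)"]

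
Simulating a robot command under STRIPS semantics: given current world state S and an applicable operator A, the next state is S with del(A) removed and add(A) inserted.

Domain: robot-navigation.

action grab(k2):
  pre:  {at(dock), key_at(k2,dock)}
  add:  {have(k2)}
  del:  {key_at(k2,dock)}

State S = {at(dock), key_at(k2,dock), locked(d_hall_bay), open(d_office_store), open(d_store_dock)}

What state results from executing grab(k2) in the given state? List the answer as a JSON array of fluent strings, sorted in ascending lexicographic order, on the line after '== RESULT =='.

Compute (S \ del) ∪ add:
  pre ⊆ S: {at(dock), key_at(k2,dock)} ⊆ S  — applicable
  S \ del = {at(dock), locked(d_hall_bay), open(d_office_store), open(d_store_dock)}
  ∪ add   = {at(dock), have(k2), locked(d_hall_bay), open(d_office_store), open(d_store_dock)}

== RESULT ==
["at(dock)", "have(k2)", "locked(d_hall_bay)", "open(d_office_store)", "open(d_store_dock)"]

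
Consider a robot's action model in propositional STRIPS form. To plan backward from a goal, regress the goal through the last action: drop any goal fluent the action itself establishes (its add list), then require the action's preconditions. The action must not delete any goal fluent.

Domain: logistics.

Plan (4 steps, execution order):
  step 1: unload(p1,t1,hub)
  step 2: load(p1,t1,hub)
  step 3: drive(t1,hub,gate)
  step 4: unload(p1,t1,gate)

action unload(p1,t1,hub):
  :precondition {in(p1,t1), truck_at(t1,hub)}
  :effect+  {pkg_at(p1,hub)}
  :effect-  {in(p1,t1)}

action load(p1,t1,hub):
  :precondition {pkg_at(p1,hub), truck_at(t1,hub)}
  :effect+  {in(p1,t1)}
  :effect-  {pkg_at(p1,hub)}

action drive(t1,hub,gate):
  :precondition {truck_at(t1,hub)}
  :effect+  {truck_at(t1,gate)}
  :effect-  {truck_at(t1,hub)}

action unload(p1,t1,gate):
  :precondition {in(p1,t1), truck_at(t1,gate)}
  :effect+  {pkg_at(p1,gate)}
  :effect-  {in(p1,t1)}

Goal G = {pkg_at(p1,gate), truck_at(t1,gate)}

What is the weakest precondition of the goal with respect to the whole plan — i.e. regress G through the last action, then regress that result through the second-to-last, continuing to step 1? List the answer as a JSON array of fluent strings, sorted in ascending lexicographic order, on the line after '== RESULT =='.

Regress step by step:
  through step 4 (unload(p1,t1,gate)): drop {pkg_at(p1,gate)}, keep {truck_at(t1,gate)}, require {in(p1,t1), truck_at(t1,gate)}
    → {in(p1,t1), truck_at(t1,gate)}
  through step 3 (drive(t1,hub,gate)): drop {truck_at(t1,gate)}, keep {in(p1,t1)}, require {truck_at(t1,hub)}
    → {in(p1,t1), truck_at(t1,hub)}
  through step 2 (load(p1,t1,hub)): drop {in(p1,t1)}, keep {truck_at(t1,hub)}, require {pkg_at(p1,hub), truck_at(t1,hub)}
    → {pkg_at(p1,hub), truck_at(t1,hub)}
  through step 1 (unload(p1,t1,hub)): drop {pkg_at(p1,hub)}, keep {truck_at(t1,hub)}, require {in(p1,t1), truck_at(t1,hub)}
    → {in(p1,t1), truck_at(t1,hub)}

== RESULT ==
["in(p1,t1)", "truck_at(t1,hub)"]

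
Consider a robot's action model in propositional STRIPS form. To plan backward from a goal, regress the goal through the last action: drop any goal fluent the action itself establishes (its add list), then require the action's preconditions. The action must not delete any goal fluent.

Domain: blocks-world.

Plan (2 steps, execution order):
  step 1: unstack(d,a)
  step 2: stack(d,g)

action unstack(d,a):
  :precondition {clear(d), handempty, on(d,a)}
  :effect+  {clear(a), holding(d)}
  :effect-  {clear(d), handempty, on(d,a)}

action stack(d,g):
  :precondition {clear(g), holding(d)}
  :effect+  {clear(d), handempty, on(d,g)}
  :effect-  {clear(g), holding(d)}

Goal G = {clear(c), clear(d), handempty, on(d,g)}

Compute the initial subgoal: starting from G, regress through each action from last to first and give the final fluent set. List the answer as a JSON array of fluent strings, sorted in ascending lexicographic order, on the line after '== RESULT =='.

Regress step by step:
  through step 2 (stack(d,g)): drop {clear(d), handempty, on(d,g)}, keep {clear(c)}, require {clear(g), holding(d)}
    → {clear(c), clear(g), holding(d)}
  through step 1 (unstack(d,a)): drop {holding(d)}, keep {clear(c), clear(g)}, require {clear(d), handempty, on(d,a)}
    → {clear(c), clear(d), clear(g), handempty, on(d,a)}

== RESULT ==
["clear(c)", "clear(d)", "clear(g)", "handempty", "on(d,a)"]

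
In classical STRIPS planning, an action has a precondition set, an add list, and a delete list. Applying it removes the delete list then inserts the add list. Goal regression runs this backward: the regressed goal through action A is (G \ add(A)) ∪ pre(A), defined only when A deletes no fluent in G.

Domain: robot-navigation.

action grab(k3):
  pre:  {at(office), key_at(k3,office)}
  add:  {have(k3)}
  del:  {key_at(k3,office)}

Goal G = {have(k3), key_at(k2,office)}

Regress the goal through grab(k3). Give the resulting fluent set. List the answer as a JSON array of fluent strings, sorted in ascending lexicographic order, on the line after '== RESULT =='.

Compute (G \ add) ∪ pre:
  G ∩ del = {}  (empty — regression defined)
  G \ add = {have(k3), key_at(k2,office)} \ {have(k3)} = {key_at(k2,office)}
  ∪ pre   = {key_at(k2,office)} ∪ {at(office), key_at(k3,office)}
          = {at(office), key_at(k2,office), key_at(k3,office)}

== RESULT ==
["at(office)", "key_at(k2,office)", "key_at(k3,office)"]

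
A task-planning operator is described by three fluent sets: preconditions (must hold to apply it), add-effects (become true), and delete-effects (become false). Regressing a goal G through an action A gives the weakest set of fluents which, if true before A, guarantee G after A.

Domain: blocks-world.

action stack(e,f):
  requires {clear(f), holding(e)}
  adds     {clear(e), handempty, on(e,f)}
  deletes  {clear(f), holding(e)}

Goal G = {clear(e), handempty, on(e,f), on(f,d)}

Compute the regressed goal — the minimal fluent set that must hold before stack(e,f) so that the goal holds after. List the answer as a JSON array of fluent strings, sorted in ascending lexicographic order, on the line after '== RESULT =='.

Regress:
  G ∩ del = {}  (empty — regression defined)
  G \ add = {clear(e), handempty, on(e,f), on(f,d)} \ {clear(e), handempty, on(e,f)} = {on(f,d)}
  ∪ pre   = {on(f,d)} ∪ {clear(f), holding(e)}
          = {clear(f), holding(e), on(f,d)}

== RESULT ==
["clear(f)", "holding(e)", "on(f,d)"]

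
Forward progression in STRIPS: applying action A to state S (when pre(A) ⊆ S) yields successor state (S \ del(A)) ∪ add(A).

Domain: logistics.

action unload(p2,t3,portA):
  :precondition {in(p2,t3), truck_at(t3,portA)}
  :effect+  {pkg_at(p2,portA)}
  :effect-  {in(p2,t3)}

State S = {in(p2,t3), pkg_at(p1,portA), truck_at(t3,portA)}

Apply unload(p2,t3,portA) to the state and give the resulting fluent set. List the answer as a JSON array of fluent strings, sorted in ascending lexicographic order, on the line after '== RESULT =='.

Progress:
  pre ⊆ S: {in(p2,t3), truck_at(t3,portA)} ⊆ S  — applicable
  S \ del = {pkg_at(p1,portA), truck_at(t3,portA)}
  ∪ add   = {pkg_at(p1,portA), pkg_at(p2,portA), truck_at(t3,portA)}

== RESULT ==
["pkg_at(p1,portA)", "pkg_at(p2,portA)", "truck_at(t3,portA)"]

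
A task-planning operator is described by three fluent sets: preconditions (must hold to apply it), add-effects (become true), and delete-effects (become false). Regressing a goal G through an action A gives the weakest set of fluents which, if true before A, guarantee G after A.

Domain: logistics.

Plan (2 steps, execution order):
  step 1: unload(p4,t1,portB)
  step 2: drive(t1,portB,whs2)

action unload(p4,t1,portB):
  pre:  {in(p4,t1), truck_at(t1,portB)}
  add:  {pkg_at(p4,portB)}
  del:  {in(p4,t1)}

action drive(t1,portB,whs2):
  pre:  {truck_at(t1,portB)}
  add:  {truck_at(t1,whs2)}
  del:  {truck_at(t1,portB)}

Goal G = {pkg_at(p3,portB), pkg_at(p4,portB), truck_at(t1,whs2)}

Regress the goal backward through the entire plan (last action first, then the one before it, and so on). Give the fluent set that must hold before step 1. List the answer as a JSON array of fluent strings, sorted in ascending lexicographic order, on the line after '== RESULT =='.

Work backward from the goal:
  through step 2 (drive(t1,portB,whs2)): drop {truck_at(t1,whs2)}, keep {pkg_at(p3,portB), pkg_at(p4,portB)}, require {truck_at(t1,portB)}
    → {pkg_at(p3,portB), pkg_at(p4,portB), truck_at(t1,portB)}
  through step 1 (unload(p4,t1,portB)): drop {pkg_at(p4,portB)}, keep {pkg_at(p3,portB), truck_at(t1,portB)}, require {in(p4,t1), truck_at(t1,portB)}
    → {in(p4,t1), pkg_at(p3,portB), truck_at(t1,portB)}

== RESULT ==
["in(p4,t1)", "pkg_at(p3,portB)", "truck_at(t1,portB)"]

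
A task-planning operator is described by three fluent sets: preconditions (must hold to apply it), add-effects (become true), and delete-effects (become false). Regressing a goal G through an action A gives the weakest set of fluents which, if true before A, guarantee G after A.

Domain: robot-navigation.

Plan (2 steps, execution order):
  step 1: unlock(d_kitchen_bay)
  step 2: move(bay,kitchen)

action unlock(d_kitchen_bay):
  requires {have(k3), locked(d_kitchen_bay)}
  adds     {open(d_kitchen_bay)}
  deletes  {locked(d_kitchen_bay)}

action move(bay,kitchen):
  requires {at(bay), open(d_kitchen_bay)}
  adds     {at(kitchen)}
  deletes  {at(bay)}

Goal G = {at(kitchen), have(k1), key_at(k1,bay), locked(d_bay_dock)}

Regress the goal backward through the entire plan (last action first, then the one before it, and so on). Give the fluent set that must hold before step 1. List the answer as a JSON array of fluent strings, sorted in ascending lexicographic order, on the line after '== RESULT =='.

Work backward from the goal:
  through step 2 (move(bay,kitchen)): drop {at(kitchen)}, keep {have(k1), key_at(k1,bay), locked(d_bay_dock)}, require {at(bay), open(d_kitchen_bay)}
    → {at(bay), have(k1), key_at(k1,bay), locked(d_bay_dock), open(d_kitchen_bay)}
  through step 1 (unlock(d_kitchen_bay)): drop {open(d_kitchen_bay)}, keep {at(bay), have(k1), key_at(k1,bay), locked(d_bay_dock)}, require {have(k3), locked(d_kitchen_bay)}
    → {at(bay), have(k1), have(k3), key_at(k1,bay), locked(d_bay_dock), locked(d_kitchen_bay)}

== RESULT ==
["at(bay)", "have(k1)", "have(k3)", "key_at(k1,bay)", "locked(d_bay_dock)", "locked(d_kitchen_bay)"]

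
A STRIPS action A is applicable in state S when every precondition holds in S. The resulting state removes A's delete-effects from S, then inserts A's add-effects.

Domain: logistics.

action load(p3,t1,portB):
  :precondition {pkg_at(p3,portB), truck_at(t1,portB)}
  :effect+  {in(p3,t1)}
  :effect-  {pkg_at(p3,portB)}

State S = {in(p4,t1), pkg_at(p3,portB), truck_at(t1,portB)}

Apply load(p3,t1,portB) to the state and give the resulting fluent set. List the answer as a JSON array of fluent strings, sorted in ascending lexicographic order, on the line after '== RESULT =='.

Progress:
  pre ⊆ S: {pkg_at(p3,portB), truck_at(t1,portB)} ⊆ S  — applicable
  S \ del = {in(p4,t1), truck_at(t1,portB)}
  ∪ add   = {in(p3,t1), in(p4,t1), truck_at(t1,portB)}

== RESULT ==
["in(p3,t1)", "in(p4,t1)", "truck_at(t1,portB)"]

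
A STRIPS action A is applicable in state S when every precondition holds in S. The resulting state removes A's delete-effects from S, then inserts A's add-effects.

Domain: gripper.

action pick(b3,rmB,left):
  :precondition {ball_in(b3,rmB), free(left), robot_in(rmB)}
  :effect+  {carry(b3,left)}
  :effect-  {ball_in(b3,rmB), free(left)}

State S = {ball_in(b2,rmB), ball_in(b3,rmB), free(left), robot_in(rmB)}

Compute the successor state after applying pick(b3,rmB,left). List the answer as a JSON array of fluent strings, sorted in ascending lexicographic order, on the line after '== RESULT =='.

Progress:
  pre ⊆ S: {ball_in(b3,rmB), free(left), robot_in(rmB)} ⊆ S  — applicable
  S \ del = {ball_in(b2,rmB), robot_in(rmB)}
  ∪ add   = {ball_in(b2,rmB), carry(b3,left), robot_in(rmB)}

== RESULT ==
["ball_in(b2,rmB)", "carry(b3,left)", "robot_in(rmB)"]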